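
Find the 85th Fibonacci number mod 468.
53

Matrix identity: Q^n = [[F_(n+1), F_n], [F_n, F_(n-1)]] with Q = [[1,1],[1,0]].
n = 85 = 1010101₂. Square-and-multiply, entries mod 468:
Q^1 = [[1,1],[1,0]]
Q^2 = (Q^1)² = [[2,1],[1,1]]
Q^5 = (Q^2)²·Q = [[8,5],[5,3]]
Q^10 = (Q^5)² = [[89,55],[55,34]]
Q^21 = (Q^10)²·Q = [[395,182],[182,213]]
Q^42 = (Q^21)² = [[77,208],[208,337]]
Q^85 = (Q^42)²·Q = [[53,53],[53,0]]
F_85 mod 468 = Q^85[0][1] = 53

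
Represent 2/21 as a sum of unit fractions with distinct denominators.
1/11 + 1/231

Greedy algorithm:
2/21: ceiling(21/2) = 11, use 1/11
1/231: ceiling(231/1) = 231, use 1/231
Result: 2/21 = 1/11 + 1/231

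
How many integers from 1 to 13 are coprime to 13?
12

13 = 13
φ(n) = n × ∏(1 - 1/p) for each prime p dividing n
φ(13) = 13 × (1 - 1/13) = 12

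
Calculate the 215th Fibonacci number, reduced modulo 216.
1

Matrix identity: Q^n = [[F_(n+1), F_n], [F_n, F_(n-1)]] with Q = [[1,1],[1,0]].
n = 215 = 11010111₂. Square-and-multiply, entries mod 216:
Q^1 = [[1,1],[1,0]]
Q^3 = (Q^1)²·Q = [[3,2],[2,1]]
Q^6 = (Q^3)² = [[13,8],[8,5]]
Q^13 = (Q^6)²·Q = [[161,17],[17,144]]
Q^26 = (Q^13)² = [[74,1],[1,73]]
Q^53 = (Q^26)²·Q = [[8,77],[77,147]]
Q^107 = (Q^53)²·Q = [[0,161],[161,55]]
Q^215 = (Q^107)²·Q = [[0,1],[1,215]]
F_215 mod 216 = Q^215[0][1] = 1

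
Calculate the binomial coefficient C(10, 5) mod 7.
0

Using Lucas' theorem:
Write n=10 and k=5 in base 7:
n in base 7: [1, 3]
k in base 7: [0, 5]
C(10,5) mod 7 = ∏ C(n_i, k_i) mod 7
Digit binomials (mod 7): C(1,0) = 1; C(3,5) = 0 (k_i > n_i)
Product: 1 × 0 = 0 ≡ 0 (mod 7)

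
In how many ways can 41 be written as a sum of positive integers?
44583

p(n) counts ways to write n as a sum of positive integers (order ignored).
Euler's pentagonal recurrence: p(k) = p(k-1) + p(k-2) - p(k-5) - p(k-7) + p(k-12) + p(k-15) - ... (offsets j(3j∓1)/2, signs ++--, p(0)=1, p(<0)=0).
DP table for k = 0..40: p(0)=1, p(1)=1, p(2)=2, p(3)=3, p(4)=5, p(5)=7, p(6)=11, p(7)=15, p(8)=22, p(9)=30, p(10)=42, p(11)=56, p(12)=77, p(13)=101, p(14)=135, p(15)=176, p(16)=231, p(17)=297, p(18)=385, p(19)=490, p(20)=627, p(21)=792, p(22)=1002, p(23)=1255, p(24)=1575, p(25)=1958, p(26)=2436, p(27)=3010, p(28)=3718, p(29)=4565, p(30)=5604, p(31)=6842, p(32)=8349, p(33)=10143, p(34)=12310, p(35)=14883, p(36)=17977, p(37)=21637, p(38)=26015, p(39)=31185, p(40)=37338.
Final step: p(41) = p(40) + p(39) - p(36) - p(34) + p(29) + p(26) - p(19) - p(15) + p(6) + p(1)
= 37338 + 31185 - 17977 - 12310 + 4565 + 2436 - 490 - 176 + 11 + 1
= 44583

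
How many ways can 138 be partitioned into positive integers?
12292341831

p(n) counts ways to write n as a sum of positive integers (order ignored).
Euler's pentagonal recurrence: p(k) = p(k-1) + p(k-2) - p(k-5) - p(k-7) + p(k-12) + p(k-15) - ... (offsets j(3j∓1)/2, signs ++--, p(0)=1, p(<0)=0).
DP table for k = 0..137: p(0)=1, p(1)=1, p(2)=2, p(3)=3, p(4)=5, p(5)=7, p(6)=11, p(7)=15, p(8)=22, p(9)=30, p(10)=42, p(11)=56, p(12)=77, p(13)=101, p(14)=135, p(15)=176, p(16)=231, p(17)=297, p(18)=385, p(19)=490, p(20)=627, p(21)=792, p(22)=1002, p(23)=1255, p(24)=1575, p(25)=1958, p(26)=2436, p(27)=3010, p(28)=3718, p(29)=4565, p(30)=5604, p(31)=6842, p(32)=8349, p(33)=10143, p(34)=12310, p(35)=14883, p(36)=17977, p(37)=21637, p(38)=26015, p(39)=31185, p(40)=37338, p(41)=44583, p(42)=53174, p(43)=63261, p(44)=75175, p(45)=89134, p(46)=105558, p(47)=124754, p(48)=147273, p(49)=173525, p(50)=204226, p(51)=239943, p(52)=281589, p(53)=329931, p(54)=386155, p(55)=451276, p(56)=526823, p(57)=614154, p(58)=715220, p(59)=831820, p(60)=966467, p(61)=1121505, p(62)=1300156, p(63)=1505499, p(64)=1741630, p(65)=2012558, p(66)=2323520, p(67)=2679689, p(68)=3087735, p(69)=3554345, p(70)=4087968, p(71)=4697205, p(72)=5392783, p(73)=6185689, p(74)=7089500, p(75)=8118264, p(76)=9289091, p(77)=10619863, p(78)=12132164, p(79)=13848650, p(80)=15796476, p(81)=18004327, p(82)=20506255, p(83)=23338469, p(84)=26543660, p(85)=30167357, p(86)=34262962, p(87)=38887673, p(88)=44108109, p(89)=49995925, p(90)=56634173, p(91)=64112359, p(92)=72533807, p(93)=82010177, p(94)=92669720, p(95)=104651419, p(96)=118114304, p(97)=133230930, p(98)=150198136, p(99)=169229875, p(100)=190569292, p(101)=214481126, p(102)=241265379, p(103)=271248950, p(104)=304801365, p(105)=342325709, p(106)=384276336, p(107)=431149389, p(108)=483502844, p(109)=541946240, p(110)=607163746, p(111)=679903203, p(112)=761002156, p(113)=851376628, p(114)=952050665, p(115)=1064144451, p(116)=1188908248, p(117)=1327710076, p(118)=1482074143, p(119)=1653668665, p(120)=1844349560, p(121)=2056148051, p(122)=2291320912, p(123)=2552338241, p(124)=2841940500, p(125)=3163127352, p(126)=3519222692, p(127)=3913864295, p(128)=4351078600, p(129)=4835271870, p(130)=5371315400, p(131)=5964539504, p(132)=6620830889, p(133)=7346629512, p(134)=8149040695, p(135)=9035836076, p(136)=10015581680, p(137)=11097645016.
Final step: p(138) = p(137) + p(136) - p(133) - p(131) + p(126) + p(123) - p(116) - p(112) + p(103) + p(98) - p(87) - p(81) + p(68) + p(61) - p(46) - p(38) + p(21) + p(12)
= 11097645016 + 10015581680 - 7346629512 - 5964539504 + 3519222692 + 2552338241 - 1188908248 - 761002156 + 271248950 + 150198136 - 38887673 - 18004327 + 3087735 + 1121505 - 105558 - 26015 + 792 + 77
= 12292341831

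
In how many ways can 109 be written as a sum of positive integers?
541946240

p(n) counts ways to write n as a sum of positive integers (order ignored).
Euler's pentagonal recurrence: p(k) = p(k-1) + p(k-2) - p(k-5) - p(k-7) + p(k-12) + p(k-15) - ... (offsets j(3j∓1)/2, signs ++--, p(0)=1, p(<0)=0).
DP table for k = 0..108: p(0)=1, p(1)=1, p(2)=2, p(3)=3, p(4)=5, p(5)=7, p(6)=11, p(7)=15, p(8)=22, p(9)=30, p(10)=42, p(11)=56, p(12)=77, p(13)=101, p(14)=135, p(15)=176, p(16)=231, p(17)=297, p(18)=385, p(19)=490, p(20)=627, p(21)=792, p(22)=1002, p(23)=1255, p(24)=1575, p(25)=1958, p(26)=2436, p(27)=3010, p(28)=3718, p(29)=4565, p(30)=5604, p(31)=6842, p(32)=8349, p(33)=10143, p(34)=12310, p(35)=14883, p(36)=17977, p(37)=21637, p(38)=26015, p(39)=31185, p(40)=37338, p(41)=44583, p(42)=53174, p(43)=63261, p(44)=75175, p(45)=89134, p(46)=105558, p(47)=124754, p(48)=147273, p(49)=173525, p(50)=204226, p(51)=239943, p(52)=281589, p(53)=329931, p(54)=386155, p(55)=451276, p(56)=526823, p(57)=614154, p(58)=715220, p(59)=831820, p(60)=966467, p(61)=1121505, p(62)=1300156, p(63)=1505499, p(64)=1741630, p(65)=2012558, p(66)=2323520, p(67)=2679689, p(68)=3087735, p(69)=3554345, p(70)=4087968, p(71)=4697205, p(72)=5392783, p(73)=6185689, p(74)=7089500, p(75)=8118264, p(76)=9289091, p(77)=10619863, p(78)=12132164, p(79)=13848650, p(80)=15796476, p(81)=18004327, p(82)=20506255, p(83)=23338469, p(84)=26543660, p(85)=30167357, p(86)=34262962, p(87)=38887673, p(88)=44108109, p(89)=49995925, p(90)=56634173, p(91)=64112359, p(92)=72533807, p(93)=82010177, p(94)=92669720, p(95)=104651419, p(96)=118114304, p(97)=133230930, p(98)=150198136, p(99)=169229875, p(100)=190569292, p(101)=214481126, p(102)=241265379, p(103)=271248950, p(104)=304801365, p(105)=342325709, p(106)=384276336, p(107)=431149389, p(108)=483502844.
Final step: p(109) = p(108) + p(107) - p(104) - p(102) + p(97) + p(94) - p(87) - p(83) + p(74) + p(69) - p(58) - p(52) + p(39) + p(32) - p(17) - p(9)
= 483502844 + 431149389 - 304801365 - 241265379 + 133230930 + 92669720 - 38887673 - 23338469 + 7089500 + 3554345 - 715220 - 281589 + 31185 + 8349 - 297 - 30
= 541946240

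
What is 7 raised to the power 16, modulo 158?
11

Repeated squaring. Binary of 16 = 10000.
7^1 ≡ 7 (mod 158); 7^2 ≡ 49 (mod 158); 7^4 ≡ 31 (mod 158); 7^8 ≡ 13 (mod 158); 7^16 ≡ 11 (mod 158)
7^16 = 7^16 ≡ 11 (mod 158)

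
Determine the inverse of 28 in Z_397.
156

gcd(28, 397) = 1, so the inverse exists.
Extended Euclidean algorithm on (397, 28):
397 = 14 × 28 + 5  ⟹  5 = (1)·397 + (-14)·28
28 = 5 × 5 + 3  ⟹  3 = (-5)·397 + (71)·28
5 = 1 × 3 + 2  ⟹  2 = (6)·397 + (-85)·28
3 = 1 × 2 + 1  ⟹  1 = (-11)·397 + (156)·28
So (156)·28 ≡ 1 (mod 397), i.e. 28^(-1) ≡ 156 (mod 397).
Check: 28 × 156 = 4368 ≡ 1 (mod 397)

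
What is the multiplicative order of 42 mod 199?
66

199 is prime, so ord(42) divides φ(199) = 198.
Divisors of 198: 1, 2, 3, 6, 9, 11, 18, 22, 33, 66, 99, 198.
Repeated squaring: 42^1 ≡ 42, 42^2 ≡ 172, 42^4 ≡ 132, 42^8 ≡ 111, 42^16 ≡ 182, 42^32 ≡ 90, 42^64 ≡ 140, 42^128 ≡ 98 (mod 199).
Test 42^d mod 199 for each divisor d in increasing order:
42^1 ≡ 42
42^2 ≡ 172
42^3 = 42^2·42^1 ≡ 60
42^6 = 42^4·42^2 ≡ 18
42^9 = 42^8·42^1 ≡ 85
42^11 = 42^8·42^2·42^1 ≡ 93
42^18 = 42^16·42^2 ≡ 61
42^22 = 42^16·42^4·42^2 ≡ 92
42^33 = 42^32·42^1 ≡ 198
42^66 = 42^64·42^2 ≡ 1  ← first divisor giving 1
The order is 66.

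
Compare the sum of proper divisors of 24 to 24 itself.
abundant

Proper divisors of 24: sum = 1 + 2 + 3 + 4 + 6 + 8 + 12 = 36
Since 36 > 24, 24 is abundant.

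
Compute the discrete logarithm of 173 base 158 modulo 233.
166

Baby-step giant-step with step n = ⌈√233⌉ = 16.
Baby steps 158^j mod 233 (j:value) for j=0..15: 0:1, 1:158, 2:33, 3:88, 4:157, 5:108, 6:55, 7:69, 8:184, 9:180, 10:14, 11:115, 12:229, 13:67, 14:101, 15:114.
Giant-step multiplier: 158^(-16) ≡ 158^(232-16) = 158^216 ≡ 128 (mod 233).
Giant steps γ_i = 173·128^i mod 233: γ_0=173, γ_1=9, γ_2=220, γ_3=200, γ_4=203, γ_5=121, γ_6=110, γ_7=100, γ_8=218, γ_9=177, γ_10=55 (in table at j=6).
x = i·n + j = 10·16 + 6 = 166.
Check: 158^166 ≡ 173 (mod 233).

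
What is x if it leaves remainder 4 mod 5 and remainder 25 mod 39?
64

Using Chinese Remainder Theorem:
M = 5 × 39 = 195
M1 = 39, M2 = 5
y1 = 39^(-1) mod 5 = 4
y2 = 5^(-1) mod 39 = 8
x = (4×39×4 + 25×5×8) mod 195 = 64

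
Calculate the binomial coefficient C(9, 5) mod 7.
0

Using Lucas' theorem:
Write n=9 and k=5 in base 7:
n in base 7: [1, 2]
k in base 7: [0, 5]
C(9,5) mod 7 = ∏ C(n_i, k_i) mod 7
Digit binomials (mod 7): C(1,0) = 1; C(2,5) = 0 (k_i > n_i)
Product: 1 × 0 = 0 ≡ 0 (mod 7)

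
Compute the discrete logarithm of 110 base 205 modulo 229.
41

Baby-step giant-step with step n = ⌈√229⌉ = 16.
Baby steps 205^j mod 229 (j:value) for j=0..15: 0:1, 1:205, 2:118, 3:145, 4:184, 5:164, 6:186, 7:116, 8:193, 9:177, 10:103, 11:47, 12:17, 13:50, 14:174, 15:175.
Giant-step multiplier: 205^(-16) ≡ 205^(228-16) = 205^212 ≡ 91 (mod 229).
Giant steps γ_i = 110·91^i mod 229: γ_0=110, γ_1=163, γ_2=177 (in table at j=9).
x = i·n + j = 2·16 + 9 = 41.
Check: 205^41 ≡ 110 (mod 229).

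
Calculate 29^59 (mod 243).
167

Repeated squaring. Binary of 59 = 111011.
29^1 ≡ 29 (mod 243); 29^2 ≡ 112 (mod 243); 29^4 ≡ 151 (mod 243); 29^8 ≡ 202 (mod 243); 29^16 ≡ 223 (mod 243); 29^32 ≡ 157 (mod 243)
29^59 = 29^1 × 29^2 × 29^8 × 29^16 × 29^32 ≡ 167 (mod 243)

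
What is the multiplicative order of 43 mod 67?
22

67 is prime, so ord(43) divides φ(67) = 66.
Divisors of 66: 1, 2, 3, 6, 11, 22, 33, 66.
Repeated squaring: 43^1 ≡ 43, 43^2 ≡ 40, 43^4 ≡ 59, 43^8 ≡ 64, 43^16 ≡ 9, 43^32 ≡ 14, 43^64 ≡ 62 (mod 67).
Test 43^d mod 67 for each divisor d in increasing order:
43^1 ≡ 43
43^2 ≡ 40
43^3 = 43^2·43^1 ≡ 45
43^6 = 43^4·43^2 ≡ 15
43^11 = 43^8·43^2·43^1 ≡ 66
43^22 = 43^16·43^4·43^2 ≡ 1  ← first divisor giving 1
The order is 22.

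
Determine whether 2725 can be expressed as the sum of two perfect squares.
15² + 50² (a=15, b=50)

Factorization: 2725 = 5^2 × 109
By Fermat: n is sum of two squares iff every prime p ≡ 3 (mod 4) appears to even power.
All primes ≡ 3 (mod 4) appear to even power.
Search a = 0, 1, 2, … for 2725 - a² a perfect square: first hit at a = 15: 2725 - 225 = 2500 = 50².
2725 = 15² + 50² = 225 + 2500 ✓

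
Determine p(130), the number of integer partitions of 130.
5371315400

p(n) counts ways to write n as a sum of positive integers (order ignored).
Euler's pentagonal recurrence: p(k) = p(k-1) + p(k-2) - p(k-5) - p(k-7) + p(k-12) + p(k-15) - ... (offsets j(3j∓1)/2, signs ++--, p(0)=1, p(<0)=0).
DP table for k = 0..129: p(0)=1, p(1)=1, p(2)=2, p(3)=3, p(4)=5, p(5)=7, p(6)=11, p(7)=15, p(8)=22, p(9)=30, p(10)=42, p(11)=56, p(12)=77, p(13)=101, p(14)=135, p(15)=176, p(16)=231, p(17)=297, p(18)=385, p(19)=490, p(20)=627, p(21)=792, p(22)=1002, p(23)=1255, p(24)=1575, p(25)=1958, p(26)=2436, p(27)=3010, p(28)=3718, p(29)=4565, p(30)=5604, p(31)=6842, p(32)=8349, p(33)=10143, p(34)=12310, p(35)=14883, p(36)=17977, p(37)=21637, p(38)=26015, p(39)=31185, p(40)=37338, p(41)=44583, p(42)=53174, p(43)=63261, p(44)=75175, p(45)=89134, p(46)=105558, p(47)=124754, p(48)=147273, p(49)=173525, p(50)=204226, p(51)=239943, p(52)=281589, p(53)=329931, p(54)=386155, p(55)=451276, p(56)=526823, p(57)=614154, p(58)=715220, p(59)=831820, p(60)=966467, p(61)=1121505, p(62)=1300156, p(63)=1505499, p(64)=1741630, p(65)=2012558, p(66)=2323520, p(67)=2679689, p(68)=3087735, p(69)=3554345, p(70)=4087968, p(71)=4697205, p(72)=5392783, p(73)=6185689, p(74)=7089500, p(75)=8118264, p(76)=9289091, p(77)=10619863, p(78)=12132164, p(79)=13848650, p(80)=15796476, p(81)=18004327, p(82)=20506255, p(83)=23338469, p(84)=26543660, p(85)=30167357, p(86)=34262962, p(87)=38887673, p(88)=44108109, p(89)=49995925, p(90)=56634173, p(91)=64112359, p(92)=72533807, p(93)=82010177, p(94)=92669720, p(95)=104651419, p(96)=118114304, p(97)=133230930, p(98)=150198136, p(99)=169229875, p(100)=190569292, p(101)=214481126, p(102)=241265379, p(103)=271248950, p(104)=304801365, p(105)=342325709, p(106)=384276336, p(107)=431149389, p(108)=483502844, p(109)=541946240, p(110)=607163746, p(111)=679903203, p(112)=761002156, p(113)=851376628, p(114)=952050665, p(115)=1064144451, p(116)=1188908248, p(117)=1327710076, p(118)=1482074143, p(119)=1653668665, p(120)=1844349560, p(121)=2056148051, p(122)=2291320912, p(123)=2552338241, p(124)=2841940500, p(125)=3163127352, p(126)=3519222692, p(127)=3913864295, p(128)=4351078600, p(129)=4835271870.
Final step: p(130) = p(129) + p(128) - p(125) - p(123) + p(118) + p(115) - p(108) - p(104) + p(95) + p(90) - p(79) - p(73) + p(60) + p(53) - p(38) - p(30) + p(13) + p(4)
= 4835271870 + 4351078600 - 3163127352 - 2552338241 + 1482074143 + 1064144451 - 483502844 - 304801365 + 104651419 + 56634173 - 13848650 - 6185689 + 966467 + 329931 - 26015 - 5604 + 101 + 5
= 5371315400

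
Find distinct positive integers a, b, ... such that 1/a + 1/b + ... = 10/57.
1/6 + 1/114

Greedy algorithm:
10/57: ceiling(57/10) = 6, use 1/6
1/114: ceiling(114/1) = 114, use 1/114
Result: 10/57 = 1/6 + 1/114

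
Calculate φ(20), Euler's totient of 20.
8

20 = 2^2 × 5
φ(n) = n × ∏(1 - 1/p) for each prime p dividing n
φ(20) = 20 × (1 - 1/2) × (1 - 1/5) = 8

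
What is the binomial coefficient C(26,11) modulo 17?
0

Using Lucas' theorem:
Write n=26 and k=11 in base 17:
n in base 17: [1, 9]
k in base 17: [0, 11]
C(26,11) mod 17 = ∏ C(n_i, k_i) mod 17
Digit binomials (mod 17): C(1,0) = 1; C(9,11) = 0 (k_i > n_i)
Product: 1 × 0 = 0 ≡ 0 (mod 17)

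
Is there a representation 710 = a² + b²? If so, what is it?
Not possible

Factorization: 710 = 2 × 5 × 71
By Fermat: n is sum of two squares iff every prime p ≡ 3 (mod 4) appears to even power.
Prime(s) ≡ 3 (mod 4) with odd exponent: [(71, 1)]
Therefore 710 cannot be expressed as a² + b².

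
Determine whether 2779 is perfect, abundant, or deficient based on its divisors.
deficient

Proper divisors of 2779: sum = 1 + 7 + 397 = 405
Since 405 < 2779, 2779 is deficient.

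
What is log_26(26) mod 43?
1

Baby-step giant-step with step n = ⌈√43⌉ = 7.
Baby steps 26^j mod 43 (j:value) for j=0..6: 0:1, 1:26, 2:31, 3:32, 4:15, 5:3, 6:35.
h = 26 is already in the table at j=1, so x = 1.
Check: 26^1 ≡ 26 (mod 43).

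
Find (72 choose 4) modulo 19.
16

Using Lucas' theorem:
Write n=72 and k=4 in base 19:
n in base 19: [3, 15]
k in base 19: [0, 4]
C(72,4) mod 19 = ∏ C(n_i, k_i) mod 19
Digit binomials (mod 19): C(3,0) = 1; C(15,4) = 1365 ≡ 16
Product: 1 × 16 = 16 ≡ 16 (mod 19)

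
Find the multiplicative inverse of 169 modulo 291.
31

gcd(169, 291) = 1, so the inverse exists.
Extended Euclidean algorithm on (291, 169):
291 = 1 × 169 + 122  ⟹  122 = (1)·291 + (-1)·169
169 = 1 × 122 + 47  ⟹  47 = (-1)·291 + (2)·169
122 = 2 × 47 + 28  ⟹  28 = (3)·291 + (-5)·169
47 = 1 × 28 + 19  ⟹  19 = (-4)·291 + (7)·169
28 = 1 × 19 + 9  ⟹  9 = (7)·291 + (-12)·169
19 = 2 × 9 + 1  ⟹  1 = (-18)·291 + (31)·169
So (31)·169 ≡ 1 (mod 291), i.e. 169^(-1) ≡ 31 (mod 291).
Check: 169 × 31 = 5239 ≡ 1 (mod 291)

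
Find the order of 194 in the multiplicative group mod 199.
66

199 is prime, so ord(194) divides φ(199) = 198.
Divisors of 198: 1, 2, 3, 6, 9, 11, 18, 22, 33, 66, 99, 198.
Repeated squaring: 194^1 ≡ 194, 194^2 ≡ 25, 194^4 ≡ 28, 194^8 ≡ 187, 194^16 ≡ 144, 194^32 ≡ 40, 194^64 ≡ 8, 194^128 ≡ 64 (mod 199).
Test 194^d mod 199 for each divisor d in increasing order:
194^1 ≡ 194
194^2 ≡ 25
194^3 = 194^2·194^1 ≡ 74
194^6 = 194^4·194^2 ≡ 103
194^9 = 194^8·194^1 ≡ 60
194^11 = 194^8·194^2·194^1 ≡ 107
194^18 = 194^16·194^2 ≡ 18
194^22 = 194^16·194^4·194^2 ≡ 106
194^33 = 194^32·194^1 ≡ 198
194^66 = 194^64·194^2 ≡ 1  ← first divisor giving 1
The order is 66.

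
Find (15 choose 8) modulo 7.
2

Using Lucas' theorem:
Write n=15 and k=8 in base 7:
n in base 7: [2, 1]
k in base 7: [1, 1]
C(15,8) mod 7 = ∏ C(n_i, k_i) mod 7
Digit binomials (mod 7): C(2,1) = 2; C(1,1) = 1
Product: 2 × 1 = 2 ≡ 2 (mod 7)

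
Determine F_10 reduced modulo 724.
55

Matrix identity: Q^n = [[F_(n+1), F_n], [F_n, F_(n-1)]] with Q = [[1,1],[1,0]].
n = 10 = 1010₂. Square-and-multiply, entries mod 724:
Q^1 = [[1,1],[1,0]]
Q^2 = (Q^1)² = [[2,1],[1,1]]
Q^5 = (Q^2)²·Q = [[8,5],[5,3]]
Q^10 = (Q^5)² = [[89,55],[55,34]]
F_10 mod 724 = Q^10[0][1] = 55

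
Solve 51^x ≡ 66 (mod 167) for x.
140

Baby-step giant-step with step n = ⌈√167⌉ = 13.
Baby steps 51^j mod 167 (j:value) for j=0..12: 0:1, 1:51, 2:96, 3:53, 4:31, 5:78, 6:137, 7:140, 8:126, 9:80, 10:72, 11:165, 12:65.
Giant-step multiplier: 51^(-13) ≡ 51^(166-13) = 51^153 ≡ 20 (mod 167).
Giant steps γ_i = 66·20^i mod 167: γ_0=66, γ_1=151, γ_2=14, γ_3=113, γ_4=89, γ_5=110, γ_6=29, γ_7=79, γ_8=77, γ_9=37, γ_10=72 (in table at j=10).
x = i·n + j = 10·13 + 10 = 140.
Check: 51^140 ≡ 66 (mod 167).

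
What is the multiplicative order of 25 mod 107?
53

107 is prime, so ord(25) divides φ(107) = 106.
Divisors of 106: 1, 2, 53, 106.
Repeated squaring: 25^1 ≡ 25, 25^2 ≡ 90, 25^4 ≡ 75, 25^8 ≡ 61, 25^16 ≡ 83, 25^32 ≡ 41, 25^64 ≡ 76 (mod 107).
Test 25^d mod 107 for each divisor d in increasing order:
25^1 ≡ 25
25^2 ≡ 90
25^53 = 25^32·25^16·25^4·25^1 ≡ 1  ← first divisor giving 1
The order is 53.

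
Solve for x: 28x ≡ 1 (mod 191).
116

gcd(28, 191) = 1, so the inverse exists.
Extended Euclidean algorithm on (191, 28):
191 = 6 × 28 + 23  ⟹  23 = (1)·191 + (-6)·28
28 = 1 × 23 + 5  ⟹  5 = (-1)·191 + (7)·28
23 = 4 × 5 + 3  ⟹  3 = (5)·191 + (-34)·28
5 = 1 × 3 + 2  ⟹  2 = (-6)·191 + (41)·28
3 = 1 × 2 + 1  ⟹  1 = (11)·191 + (-75)·28
So (-75)·28 ≡ 1 (mod 191), i.e. 28^(-1) ≡ -75 ≡ 116 (mod 191).
Check: 28 × 116 = 3248 ≡ 1 (mod 191)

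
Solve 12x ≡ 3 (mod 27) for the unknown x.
x ≡ 7 (mod 9)

gcd(12, 27) = 3, which divides 3, so solutions exist.
Divide through by 3: 4x ≡ 1 (mod 9).
Find 4^(-1) mod 9 by the extended Euclidean algorithm:
9 = 2 × 4 + 1  ⟹  1 = (1)·9 + (-2)·4
So (-2)·4 ≡ 1 (mod 9), i.e. 4^(-1) ≡ -2 ≡ 7 (mod 9).
x ≡ 7 × 1 = 7 ≡ 7 (mod 9).
Check: 12 × 7 = 84 ≡ 3 (mod 27).
x ≡ 7 (mod 9), giving 3 solutions mod 27.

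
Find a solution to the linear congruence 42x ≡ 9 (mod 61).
x ≡ 22 (mod 61)

gcd(42, 61) = 1, which divides 9, so solutions exist.
Find 42^(-1) mod 61 by the extended Euclidean algorithm:
61 = 1 × 42 + 19  ⟹  19 = (1)·61 + (-1)·42
42 = 2 × 19 + 4  ⟹  4 = (-2)·61 + (3)·42
19 = 4 × 4 + 3  ⟹  3 = (9)·61 + (-13)·42
4 = 1 × 3 + 1  ⟹  1 = (-11)·61 + (16)·42
So (16)·42 ≡ 1 (mod 61), i.e. 42^(-1) ≡ 16 (mod 61).
x ≡ 16 × 9 = 144 ≡ 22 (mod 61).
Check: 42 × 22 = 924 ≡ 9 (mod 61).
Unique solution: x ≡ 22 (mod 61)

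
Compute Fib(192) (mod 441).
378

Matrix identity: Q^n = [[F_(n+1), F_n], [F_n, F_(n-1)]] with Q = [[1,1],[1,0]].
n = 192 = 11000000₂. Square-and-multiply, entries mod 441:
Q^1 = [[1,1],[1,0]]
Q^3 = (Q^1)²·Q = [[3,2],[2,1]]
Q^6 = (Q^3)² = [[13,8],[8,5]]
Q^12 = (Q^6)² = [[233,144],[144,89]]
Q^24 = (Q^12)² = [[55,63],[63,433]]
Q^48 = (Q^24)² = [[379,315],[315,64]]
Q^96 = (Q^48)² = [[316,189],[189,127]]
Q^192 = (Q^96)² = [[190,378],[378,253]]
F_192 mod 441 = Q^192[0][1] = 378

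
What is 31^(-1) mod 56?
47

gcd(31, 56) = 1, so the inverse exists.
Extended Euclidean algorithm on (56, 31):
56 = 1 × 31 + 25  ⟹  25 = (1)·56 + (-1)·31
31 = 1 × 25 + 6  ⟹  6 = (-1)·56 + (2)·31
25 = 4 × 6 + 1  ⟹  1 = (5)·56 + (-9)·31
So (-9)·31 ≡ 1 (mod 56), i.e. 31^(-1) ≡ -9 ≡ 47 (mod 56).
Check: 31 × 47 = 1457 ≡ 1 (mod 56)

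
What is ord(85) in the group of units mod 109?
108

109 is prime, so ord(85) divides φ(109) = 108.
Divisors of 108: 1, 2, 3, 4, 6, 9, 12, 18, 27, 36, 54, 108.
Repeated squaring: 85^1 ≡ 85, 85^2 ≡ 31, 85^4 ≡ 89, 85^8 ≡ 73, 85^16 ≡ 97, 85^32 ≡ 35, 85^64 ≡ 26 (mod 109).
Test 85^d mod 109 for each divisor d in increasing order:
85^1 ≡ 85
85^2 ≡ 31
85^3 = 85^2·85^1 ≡ 19
85^4 ≡ 89
85^6 = 85^4·85^2 ≡ 34
85^9 = 85^8·85^1 ≡ 101
85^12 = 85^8·85^4 ≡ 66
85^18 = 85^16·85^2 ≡ 64
85^27 = 85^16·85^8·85^2·85^1 ≡ 33
85^36 = 85^32·85^4 ≡ 63
85^54 = 85^32·85^16·85^4·85^2 ≡ 108
85^108 = 85^64·85^32·85^8·85^4 ≡ 1  ← first divisor giving 1
The order is 108.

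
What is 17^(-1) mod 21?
5

gcd(17, 21) = 1, so the inverse exists.
Extended Euclidean algorithm on (21, 17):
21 = 1 × 17 + 4  ⟹  4 = (1)·21 + (-1)·17
17 = 4 × 4 + 1  ⟹  1 = (-4)·21 + (5)·17
So (5)·17 ≡ 1 (mod 21), i.e. 17^(-1) ≡ 5 (mod 21).
Check: 17 × 5 = 85 ≡ 1 (mod 21)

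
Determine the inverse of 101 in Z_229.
195

gcd(101, 229) = 1, so the inverse exists.
Extended Euclidean algorithm on (229, 101):
229 = 2 × 101 + 27  ⟹  27 = (1)·229 + (-2)·101
101 = 3 × 27 + 20  ⟹  20 = (-3)·229 + (7)·101
27 = 1 × 20 + 7  ⟹  7 = (4)·229 + (-9)·101
20 = 2 × 7 + 6  ⟹  6 = (-11)·229 + (25)·101
7 = 1 × 6 + 1  ⟹  1 = (15)·229 + (-34)·101
So (-34)·101 ≡ 1 (mod 229), i.e. 101^(-1) ≡ -34 ≡ 195 (mod 229).
Check: 101 × 195 = 19695 ≡ 1 (mod 229)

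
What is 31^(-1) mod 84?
19

gcd(31, 84) = 1, so the inverse exists.
Extended Euclidean algorithm on (84, 31):
84 = 2 × 31 + 22  ⟹  22 = (1)·84 + (-2)·31
31 = 1 × 22 + 9  ⟹  9 = (-1)·84 + (3)·31
22 = 2 × 9 + 4  ⟹  4 = (3)·84 + (-8)·31
9 = 2 × 4 + 1  ⟹  1 = (-7)·84 + (19)·31
So (19)·31 ≡ 1 (mod 84), i.e. 31^(-1) ≡ 19 (mod 84).
Check: 31 × 19 = 589 ≡ 1 (mod 84)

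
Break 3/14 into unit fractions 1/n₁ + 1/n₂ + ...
1/5 + 1/70

Greedy algorithm:
3/14: ceiling(14/3) = 5, use 1/5
1/70: ceiling(70/1) = 70, use 1/70
Result: 3/14 = 1/5 + 1/70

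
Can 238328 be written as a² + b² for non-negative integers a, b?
Not possible

Factorization: 238328 = 2^3 × 31^3
By Fermat: n is sum of two squares iff every prime p ≡ 3 (mod 4) appears to even power.
Prime(s) ≡ 3 (mod 4) with odd exponent: [(31, 3)]
Therefore 238328 cannot be expressed as a² + b².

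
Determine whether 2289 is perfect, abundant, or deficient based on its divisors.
deficient

Proper divisors of 2289: sum = 1 + 3 + 7 + 21 + 109 + 327 + 763 = 1231
Since 1231 < 2289, 2289 is deficient.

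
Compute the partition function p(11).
56

p(n) counts ways to write n as a sum of positive integers (order ignored).
Euler's pentagonal recurrence: p(k) = p(k-1) + p(k-2) - p(k-5) - p(k-7) + p(k-12) + p(k-15) - ... (offsets j(3j∓1)/2, signs ++--, p(0)=1, p(<0)=0).
DP table for k = 0..10: p(0)=1, p(1)=1, p(2)=2, p(3)=3, p(4)=5, p(5)=7, p(6)=11, p(7)=15, p(8)=22, p(9)=30, p(10)=42.
Final step: p(11) = p(10) + p(9) - p(6) - p(4)
= 42 + 30 - 11 - 5
= 56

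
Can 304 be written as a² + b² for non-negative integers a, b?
Not possible

Factorization: 304 = 2^4 × 19
By Fermat: n is sum of two squares iff every prime p ≡ 3 (mod 4) appears to even power.
Prime(s) ≡ 3 (mod 4) with odd exponent: [(19, 1)]
Therefore 304 cannot be expressed as a² + b².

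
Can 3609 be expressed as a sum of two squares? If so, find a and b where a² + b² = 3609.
3² + 60² (a=3, b=60)

Factorization: 3609 = 3^2 × 401
By Fermat: n is sum of two squares iff every prime p ≡ 3 (mod 4) appears to even power.
All primes ≡ 3 (mod 4) appear to even power.
Search a = 0, 1, 2, … for 3609 - a² a perfect square: first hit at a = 3: 3609 - 9 = 3600 = 60².
3609 = 3² + 60² = 9 + 3600 ✓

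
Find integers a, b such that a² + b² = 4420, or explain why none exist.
8² + 66² (a=8, b=66)

Factorization: 4420 = 2^2 × 5 × 13 × 17
By Fermat: n is sum of two squares iff every prime p ≡ 3 (mod 4) appears to even power.
All primes ≡ 3 (mod 4) appear to even power.
Search a = 0, 1, 2, … for 4420 - a² a perfect square: first hit at a = 8: 4420 - 64 = 4356 = 66².
4420 = 8² + 66² = 64 + 4356 ✓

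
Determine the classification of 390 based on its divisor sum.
abundant

Proper divisors of 390: sum = 1 + 2 + 3 + 5 + 6 + 10 + 13 + 15 + 26 + 30 + 39 + 65 + 78 + 130 + 195 = 618
Since 618 > 390, 390 is abundant.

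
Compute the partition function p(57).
614154

p(n) counts ways to write n as a sum of positive integers (order ignored).
Euler's pentagonal recurrence: p(k) = p(k-1) + p(k-2) - p(k-5) - p(k-7) + p(k-12) + p(k-15) - ... (offsets j(3j∓1)/2, signs ++--, p(0)=1, p(<0)=0).
DP table for k = 0..56: p(0)=1, p(1)=1, p(2)=2, p(3)=3, p(4)=5, p(5)=7, p(6)=11, p(7)=15, p(8)=22, p(9)=30, p(10)=42, p(11)=56, p(12)=77, p(13)=101, p(14)=135, p(15)=176, p(16)=231, p(17)=297, p(18)=385, p(19)=490, p(20)=627, p(21)=792, p(22)=1002, p(23)=1255, p(24)=1575, p(25)=1958, p(26)=2436, p(27)=3010, p(28)=3718, p(29)=4565, p(30)=5604, p(31)=6842, p(32)=8349, p(33)=10143, p(34)=12310, p(35)=14883, p(36)=17977, p(37)=21637, p(38)=26015, p(39)=31185, p(40)=37338, p(41)=44583, p(42)=53174, p(43)=63261, p(44)=75175, p(45)=89134, p(46)=105558, p(47)=124754, p(48)=147273, p(49)=173525, p(50)=204226, p(51)=239943, p(52)=281589, p(53)=329931, p(54)=386155, p(55)=451276, p(56)=526823.
Final step: p(57) = p(56) + p(55) - p(52) - p(50) + p(45) + p(42) - p(35) - p(31) + p(22) + p(17) - p(6) - p(0)
= 526823 + 451276 - 281589 - 204226 + 89134 + 53174 - 14883 - 6842 + 1002 + 297 - 11 - 1
= 614154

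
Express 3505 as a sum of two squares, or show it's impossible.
16² + 57² (a=16, b=57)

Factorization: 3505 = 5 × 701
By Fermat: n is sum of two squares iff every prime p ≡ 3 (mod 4) appears to even power.
All primes ≡ 3 (mod 4) appear to even power.
Search a = 0, 1, 2, … for 3505 - a² a perfect square: first hit at a = 16: 3505 - 256 = 3249 = 57².
3505 = 16² + 57² = 256 + 3249 ✓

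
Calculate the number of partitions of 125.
3163127352

p(n) counts ways to write n as a sum of positive integers (order ignored).
Euler's pentagonal recurrence: p(k) = p(k-1) + p(k-2) - p(k-5) - p(k-7) + p(k-12) + p(k-15) - ... (offsets j(3j∓1)/2, signs ++--, p(0)=1, p(<0)=0).
DP table for k = 0..124: p(0)=1, p(1)=1, p(2)=2, p(3)=3, p(4)=5, p(5)=7, p(6)=11, p(7)=15, p(8)=22, p(9)=30, p(10)=42, p(11)=56, p(12)=77, p(13)=101, p(14)=135, p(15)=176, p(16)=231, p(17)=297, p(18)=385, p(19)=490, p(20)=627, p(21)=792, p(22)=1002, p(23)=1255, p(24)=1575, p(25)=1958, p(26)=2436, p(27)=3010, p(28)=3718, p(29)=4565, p(30)=5604, p(31)=6842, p(32)=8349, p(33)=10143, p(34)=12310, p(35)=14883, p(36)=17977, p(37)=21637, p(38)=26015, p(39)=31185, p(40)=37338, p(41)=44583, p(42)=53174, p(43)=63261, p(44)=75175, p(45)=89134, p(46)=105558, p(47)=124754, p(48)=147273, p(49)=173525, p(50)=204226, p(51)=239943, p(52)=281589, p(53)=329931, p(54)=386155, p(55)=451276, p(56)=526823, p(57)=614154, p(58)=715220, p(59)=831820, p(60)=966467, p(61)=1121505, p(62)=1300156, p(63)=1505499, p(64)=1741630, p(65)=2012558, p(66)=2323520, p(67)=2679689, p(68)=3087735, p(69)=3554345, p(70)=4087968, p(71)=4697205, p(72)=5392783, p(73)=6185689, p(74)=7089500, p(75)=8118264, p(76)=9289091, p(77)=10619863, p(78)=12132164, p(79)=13848650, p(80)=15796476, p(81)=18004327, p(82)=20506255, p(83)=23338469, p(84)=26543660, p(85)=30167357, p(86)=34262962, p(87)=38887673, p(88)=44108109, p(89)=49995925, p(90)=56634173, p(91)=64112359, p(92)=72533807, p(93)=82010177, p(94)=92669720, p(95)=104651419, p(96)=118114304, p(97)=133230930, p(98)=150198136, p(99)=169229875, p(100)=190569292, p(101)=214481126, p(102)=241265379, p(103)=271248950, p(104)=304801365, p(105)=342325709, p(106)=384276336, p(107)=431149389, p(108)=483502844, p(109)=541946240, p(110)=607163746, p(111)=679903203, p(112)=761002156, p(113)=851376628, p(114)=952050665, p(115)=1064144451, p(116)=1188908248, p(117)=1327710076, p(118)=1482074143, p(119)=1653668665, p(120)=1844349560, p(121)=2056148051, p(122)=2291320912, p(123)=2552338241, p(124)=2841940500.
Final step: p(125) = p(124) + p(123) - p(120) - p(118) + p(113) + p(110) - p(103) - p(99) + p(90) + p(85) - p(74) - p(68) + p(55) + p(48) - p(33) - p(25) + p(8)
= 2841940500 + 2552338241 - 1844349560 - 1482074143 + 851376628 + 607163746 - 271248950 - 169229875 + 56634173 + 30167357 - 7089500 - 3087735 + 451276 + 147273 - 10143 - 1958 + 22
= 3163127352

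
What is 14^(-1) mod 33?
26

gcd(14, 33) = 1, so the inverse exists.
Extended Euclidean algorithm on (33, 14):
33 = 2 × 14 + 5  ⟹  5 = (1)·33 + (-2)·14
14 = 2 × 5 + 4  ⟹  4 = (-2)·33 + (5)·14
5 = 1 × 4 + 1  ⟹  1 = (3)·33 + (-7)·14
So (-7)·14 ≡ 1 (mod 33), i.e. 14^(-1) ≡ -7 ≡ 26 (mod 33).
Check: 14 × 26 = 364 ≡ 1 (mod 33)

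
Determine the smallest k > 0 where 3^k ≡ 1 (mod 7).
6

7 is prime, so ord(3) divides φ(7) = 6.
Divisors of 6: 1, 2, 3, 6.
Repeated squaring: 3^1 ≡ 3, 3^2 ≡ 2, 3^4 ≡ 4 (mod 7).
Test 3^d mod 7 for each divisor d in increasing order:
3^1 ≡ 3
3^2 ≡ 2
3^3 = 3^2·3^1 ≡ 6
3^6 = 3^4·3^2 ≡ 1  ← first divisor giving 1
The order is 6.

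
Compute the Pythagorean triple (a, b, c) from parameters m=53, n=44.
(873, 4664, 4745)

Euclid's formula: a = m² - n², b = 2mn, c = m² + n²
m = 53, n = 44
a = 53² - 44² = 2809 - 1936 = 873
b = 2 × 53 × 44 = 4664
c = 53² + 44² = 2809 + 1936 = 4745
Verification: 873² + 4664² = 762129 + 21752896 = 22515025 = 4745² ✓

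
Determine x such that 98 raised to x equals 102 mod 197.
149

Baby-step giant-step with step n = ⌈√197⌉ = 15.
Baby steps 98^j mod 197 (j:value) for j=0..14: 0:1, 1:98, 2:148, 3:123, 4:37, 5:80, 6:157, 7:20, 8:187, 9:5, 10:96, 11:149, 12:24, 13:185, 14:6.
Giant-step multiplier: 98^(-15) ≡ 98^(196-15) = 98^181 ≡ 131 (mod 197).
Giant steps γ_i = 102·131^i mod 197: γ_0=102, γ_1=163, γ_2=77, γ_3=40, γ_4=118, γ_5=92, γ_6=35, γ_7=54, γ_8=179, γ_9=6 (in table at j=14).
x = i·n + j = 9·15 + 14 = 149.
Check: 98^149 ≡ 102 (mod 197).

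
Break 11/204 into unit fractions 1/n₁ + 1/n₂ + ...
1/19 + 1/776 + 1/751944

Greedy algorithm:
11/204: ceiling(204/11) = 19, use 1/19
5/3876: ceiling(3876/5) = 776, use 1/776
1/751944: ceiling(751944/1) = 751944, use 1/751944
Result: 11/204 = 1/19 + 1/776 + 1/751944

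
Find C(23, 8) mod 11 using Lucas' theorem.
0

Using Lucas' theorem:
Write n=23 and k=8 in base 11:
n in base 11: [2, 1]
k in base 11: [0, 8]
C(23,8) mod 11 = ∏ C(n_i, k_i) mod 11
Digit binomials (mod 11): C(2,0) = 1; C(1,8) = 0 (k_i > n_i)
Product: 1 × 0 = 0 ≡ 0 (mod 11)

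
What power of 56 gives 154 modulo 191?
80

Baby-step giant-step with step n = ⌈√191⌉ = 14.
Baby steps 56^j mod 191 (j:value) for j=0..13: 0:1, 1:56, 2:80, 3:87, 4:97, 5:84, 6:120, 7:35, 8:50, 9:126, 10:180, 11:148, 12:75, 13:189.
Giant-step multiplier: 56^(-14) ≡ 56^(190-14) = 56^176 ≡ 162 (mod 191).
Giant steps γ_i = 154·162^i mod 191: γ_0=154, γ_1=118, γ_2=16, γ_3=109, γ_4=86, γ_5=180 (in table at j=10).
x = i·n + j = 5·14 + 10 = 80.
Check: 56^80 ≡ 154 (mod 191).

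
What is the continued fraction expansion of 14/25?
[0; 1, 1, 3, 1, 2]

Euclidean algorithm steps:
14 = 0 × 25 + 14
25 = 1 × 14 + 11
14 = 1 × 11 + 3
11 = 3 × 3 + 2
3 = 1 × 2 + 1
2 = 2 × 1 + 0
Continued fraction: [0; 1, 1, 3, 1, 2]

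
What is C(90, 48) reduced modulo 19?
2

Using Lucas' theorem:
Write n=90 and k=48 in base 19:
n in base 19: [4, 14]
k in base 19: [2, 10]
C(90,48) mod 19 = ∏ C(n_i, k_i) mod 19
Digit binomials (mod 19): C(4,2) = 6; C(14,10) = 1001 ≡ 13
Product: 6 × 13 = 78 ≡ 2 (mod 19)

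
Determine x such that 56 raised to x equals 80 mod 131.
120

Baby-step giant-step with step n = ⌈√131⌉ = 12.
Baby steps 56^j mod 131 (j:value) for j=0..11: 0:1, 1:56, 2:123, 3:76, 4:64, 5:47, 6:12, 7:17, 8:35, 9:126, 10:113, 11:40.
Giant-step multiplier: 56^(-12) ≡ 56^(130-12) = 56^118 ≡ 121 (mod 131).
Giant steps γ_i = 80·121^i mod 131: γ_0=80, γ_1=117, γ_2=9, γ_3=41, γ_4=114, γ_5=39, γ_6=3, γ_7=101, γ_8=38, γ_9=13, γ_10=1 (in table at j=0).
x = i·n + j = 10·12 + 0 = 120.
Check: 56^120 ≡ 80 (mod 131).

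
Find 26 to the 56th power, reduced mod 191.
68

Repeated squaring. Binary of 56 = 111000.
26^1 ≡ 26 (mod 191); 26^2 ≡ 103 (mod 191); 26^4 ≡ 104 (mod 191); 26^8 ≡ 120 (mod 191); 26^16 ≡ 75 (mod 191); 26^32 ≡ 86 (mod 191)
26^56 = 26^8 × 26^16 × 26^32 ≡ 68 (mod 191)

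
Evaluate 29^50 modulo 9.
4

Repeated squaring. Binary of 50 = 110010.
29^1 ≡ 2 (mod 9); 29^2 ≡ 4 (mod 9); 29^4 ≡ 7 (mod 9); 29^8 ≡ 4 (mod 9); 29^16 ≡ 7 (mod 9); 29^32 ≡ 4 (mod 9)
29^50 = 29^2 × 29^16 × 29^32 ≡ 4 (mod 9)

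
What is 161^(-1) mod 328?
273

gcd(161, 328) = 1, so the inverse exists.
Extended Euclidean algorithm on (328, 161):
328 = 2 × 161 + 6  ⟹  6 = (1)·328 + (-2)·161
161 = 26 × 6 + 5  ⟹  5 = (-26)·328 + (53)·161
6 = 1 × 5 + 1  ⟹  1 = (27)·328 + (-55)·161
So (-55)·161 ≡ 1 (mod 328), i.e. 161^(-1) ≡ -55 ≡ 273 (mod 328).
Check: 161 × 273 = 43953 ≡ 1 (mod 328)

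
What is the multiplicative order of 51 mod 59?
29

59 is prime, so ord(51) divides φ(59) = 58.
Divisors of 58: 1, 2, 29, 58.
Repeated squaring: 51^1 ≡ 51, 51^2 ≡ 5, 51^4 ≡ 25, 51^8 ≡ 35, 51^16 ≡ 45, 51^32 ≡ 19 (mod 59).
Test 51^d mod 59 for each divisor d in increasing order:
51^1 ≡ 51
51^2 ≡ 5
51^29 = 51^16·51^8·51^4·51^1 ≡ 1  ← first divisor giving 1
The order is 29.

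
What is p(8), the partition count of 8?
22

p(n) counts ways to write n as a sum of positive integers (order ignored).
Examples: 8; 7 + 1; 6 + 2; 6 + 1 + 1; 5 + 3; ... (22 total)
p(8) = 22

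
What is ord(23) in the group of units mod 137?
136

137 is prime, so ord(23) divides φ(137) = 136.
Divisors of 136: 1, 2, 4, 8, 17, 34, 68, 136.
Repeated squaring: 23^1 ≡ 23, 23^2 ≡ 118, 23^4 ≡ 87, 23^8 ≡ 34, 23^16 ≡ 60, 23^32 ≡ 38, 23^64 ≡ 74, 23^128 ≡ 133 (mod 137).
Test 23^d mod 137 for each divisor d in increasing order:
23^1 ≡ 23
23^2 ≡ 118
23^4 ≡ 87
23^8 ≡ 34
23^17 = 23^16·23^1 ≡ 10
23^34 = 23^32·23^2 ≡ 100
23^68 = 23^64·23^4 ≡ 136
23^136 = 23^128·23^8 ≡ 1  ← first divisor giving 1
The order is 136.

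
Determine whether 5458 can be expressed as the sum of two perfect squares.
47² + 57² (a=47, b=57)

Factorization: 5458 = 2 × 2729
By Fermat: n is sum of two squares iff every prime p ≡ 3 (mod 4) appears to even power.
All primes ≡ 3 (mod 4) appear to even power.
Search a = 0, 1, 2, … for 5458 - a² a perfect square: first hit at a = 47: 5458 - 2209 = 3249 = 57².
5458 = 47² + 57² = 2209 + 3249 ✓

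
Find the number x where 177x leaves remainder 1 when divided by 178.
177

gcd(177, 178) = 1, so the inverse exists.
Extended Euclidean algorithm on (178, 177):
178 = 1 × 177 + 1  ⟹  1 = (1)·178 + (-1)·177
So (-1)·177 ≡ 1 (mod 178), i.e. 177^(-1) ≡ -1 ≡ 177 (mod 178).
Check: 177 × 177 = 31329 ≡ 1 (mod 178)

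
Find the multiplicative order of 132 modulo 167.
83

167 is prime, so ord(132) divides φ(167) = 166.
Divisors of 166: 1, 2, 83, 166.
Repeated squaring: 132^1 ≡ 132, 132^2 ≡ 56, 132^4 ≡ 130, 132^8 ≡ 33, 132^16 ≡ 87, 132^32 ≡ 54, 132^64 ≡ 77, 132^128 ≡ 84 (mod 167).
Test 132^d mod 167 for each divisor d in increasing order:
132^1 ≡ 132
132^2 ≡ 56
132^83 = 132^64·132^16·132^2·132^1 ≡ 1  ← first divisor giving 1
The order is 83.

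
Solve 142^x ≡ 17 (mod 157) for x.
8

Baby-step giant-step with step n = ⌈√157⌉ = 13.
Baby steps 142^j mod 157 (j:value) for j=0..12: 0:1, 1:142, 2:68, 3:79, 4:71, 5:34, 6:118, 7:114, 8:17, 9:59, 10:57, 11:87, 12:108.
h = 17 is already in the table at j=8, so x = 8.
Check: 142^8 ≡ 17 (mod 157).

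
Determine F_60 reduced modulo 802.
158

Matrix identity: Q^n = [[F_(n+1), F_n], [F_n, F_(n-1)]] with Q = [[1,1],[1,0]].
n = 60 = 111100₂. Square-and-multiply, entries mod 802:
Q^1 = [[1,1],[1,0]]
Q^3 = (Q^1)²·Q = [[3,2],[2,1]]
Q^7 = (Q^3)²·Q = [[21,13],[13,8]]
Q^15 = (Q^7)²·Q = [[185,610],[610,377]]
Q^30 = (Q^15)² = [[513,366],[366,147]]
Q^60 = (Q^30)² = [[135,158],[158,779]]
F_60 mod 802 = Q^60[0][1] = 158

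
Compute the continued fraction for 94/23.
[4; 11, 2]

Euclidean algorithm steps:
94 = 4 × 23 + 2
23 = 11 × 2 + 1
2 = 2 × 1 + 0
Continued fraction: [4; 11, 2]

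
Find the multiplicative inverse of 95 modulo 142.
3

gcd(95, 142) = 1, so the inverse exists.
Extended Euclidean algorithm on (142, 95):
142 = 1 × 95 + 47  ⟹  47 = (1)·142 + (-1)·95
95 = 2 × 47 + 1  ⟹  1 = (-2)·142 + (3)·95
So (3)·95 ≡ 1 (mod 142), i.e. 95^(-1) ≡ 3 (mod 142).
Check: 95 × 3 = 285 ≡ 1 (mod 142)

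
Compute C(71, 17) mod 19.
0

Using Lucas' theorem:
Write n=71 and k=17 in base 19:
n in base 19: [3, 14]
k in base 19: [0, 17]
C(71,17) mod 19 = ∏ C(n_i, k_i) mod 19
Digit binomials (mod 19): C(3,0) = 1; C(14,17) = 0 (k_i > n_i)
Product: 1 × 0 = 0 ≡ 0 (mod 19)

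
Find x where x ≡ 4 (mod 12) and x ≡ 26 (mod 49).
124

Using Chinese Remainder Theorem:
M = 12 × 49 = 588
M1 = 49, M2 = 12
y1 = 49^(-1) mod 12 = 1
y2 = 12^(-1) mod 49 = 45
x = (4×49×1 + 26×12×45) mod 588 = 124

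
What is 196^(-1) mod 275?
181

gcd(196, 275) = 1, so the inverse exists.
Extended Euclidean algorithm on (275, 196):
275 = 1 × 196 + 79  ⟹  79 = (1)·275 + (-1)·196
196 = 2 × 79 + 38  ⟹  38 = (-2)·275 + (3)·196
79 = 2 × 38 + 3  ⟹  3 = (5)·275 + (-7)·196
38 = 12 × 3 + 2  ⟹  2 = (-62)·275 + (87)·196
3 = 1 × 2 + 1  ⟹  1 = (67)·275 + (-94)·196
So (-94)·196 ≡ 1 (mod 275), i.e. 196^(-1) ≡ -94 ≡ 181 (mod 275).
Check: 196 × 181 = 35476 ≡ 1 (mod 275)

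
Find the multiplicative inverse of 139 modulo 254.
53

gcd(139, 254) = 1, so the inverse exists.
Extended Euclidean algorithm on (254, 139):
254 = 1 × 139 + 115  ⟹  115 = (1)·254 + (-1)·139
139 = 1 × 115 + 24  ⟹  24 = (-1)·254 + (2)·139
115 = 4 × 24 + 19  ⟹  19 = (5)·254 + (-9)·139
24 = 1 × 19 + 5  ⟹  5 = (-6)·254 + (11)·139
19 = 3 × 5 + 4  ⟹  4 = (23)·254 + (-42)·139
5 = 1 × 4 + 1  ⟹  1 = (-29)·254 + (53)·139
So (53)·139 ≡ 1 (mod 254), i.e. 139^(-1) ≡ 53 (mod 254).
Check: 139 × 53 = 7367 ≡ 1 (mod 254)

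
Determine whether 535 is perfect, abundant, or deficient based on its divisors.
deficient

Proper divisors of 535: sum = 1 + 5 + 107 = 113
Since 113 < 535, 535 is deficient.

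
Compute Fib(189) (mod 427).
156

Matrix identity: Q^n = [[F_(n+1), F_n], [F_n, F_(n-1)]] with Q = [[1,1],[1,0]].
n = 189 = 10111101₂. Square-and-multiply, entries mod 427:
Q^1 = [[1,1],[1,0]]
Q^2 = (Q^1)² = [[2,1],[1,1]]
Q^5 = (Q^2)²·Q = [[8,5],[5,3]]
Q^11 = (Q^5)²·Q = [[144,89],[89,55]]
Q^23 = (Q^11)²·Q = [[252,48],[48,204]]
Q^47 = (Q^23)²·Q = [[161,50],[50,111]]
Q^94 = (Q^47)² = [[239,363],[363,303]]
Q^189 = (Q^94)²·Q = [[55,156],[156,326]]
F_189 mod 427 = Q^189[0][1] = 156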